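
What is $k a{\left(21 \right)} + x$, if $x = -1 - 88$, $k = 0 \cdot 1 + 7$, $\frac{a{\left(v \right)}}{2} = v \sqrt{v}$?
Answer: $-89 + 294 \sqrt{21} \approx 1258.3$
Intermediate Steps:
$a{\left(v \right)} = 2 v^{\frac{3}{2}}$ ($a{\left(v \right)} = 2 v \sqrt{v} = 2 v^{\frac{3}{2}}$)
$k = 7$ ($k = 0 + 7 = 7$)
$x = -89$ ($x = -1 - 88 = -89$)
$k a{\left(21 \right)} + x = 7 \cdot 2 \cdot 21^{\frac{3}{2}} - 89 = 7 \cdot 2 \cdot 21 \sqrt{21} - 89 = 7 \cdot 42 \sqrt{21} - 89 = 294 \sqrt{21} - 89 = -89 + 294 \sqrt{21}$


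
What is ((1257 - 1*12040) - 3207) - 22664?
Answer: -36654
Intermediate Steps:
((1257 - 1*12040) - 3207) - 22664 = ((1257 - 12040) - 3207) - 22664 = (-10783 - 3207) - 22664 = -13990 - 22664 = -36654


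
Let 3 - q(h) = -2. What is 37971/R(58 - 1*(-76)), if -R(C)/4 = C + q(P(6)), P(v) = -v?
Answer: -37971/556 ≈ -68.293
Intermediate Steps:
q(h) = 5 (q(h) = 3 - 1*(-2) = 3 + 2 = 5)
R(C) = -20 - 4*C (R(C) = -4*(C + 5) = -4*(5 + C) = -20 - 4*C)
37971/R(58 - 1*(-76)) = 37971/(-20 - 4*(58 - 1*(-76))) = 37971/(-20 - 4*(58 + 76)) = 37971/(-20 - 4*134) = 37971/(-20 - 536) = 37971/(-556) = 37971*(-1/556) = -37971/556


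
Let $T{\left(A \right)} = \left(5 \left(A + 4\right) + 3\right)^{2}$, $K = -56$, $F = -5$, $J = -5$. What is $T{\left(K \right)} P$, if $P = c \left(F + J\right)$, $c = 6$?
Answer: $-3962940$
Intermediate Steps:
$P = -60$ ($P = 6 \left(-5 - 5\right) = 6 \left(-10\right) = -60$)
$T{\left(A \right)} = \left(23 + 5 A\right)^{2}$ ($T{\left(A \right)} = \left(5 \left(4 + A\right) + 3\right)^{2} = \left(\left(20 + 5 A\right) + 3\right)^{2} = \left(23 + 5 A\right)^{2}$)
$T{\left(K \right)} P = \left(23 + 5 \left(-56\right)\right)^{2} \left(-60\right) = \left(23 - 280\right)^{2} \left(-60\right) = \left(-257\right)^{2} \left(-60\right) = 66049 \left(-60\right) = -3962940$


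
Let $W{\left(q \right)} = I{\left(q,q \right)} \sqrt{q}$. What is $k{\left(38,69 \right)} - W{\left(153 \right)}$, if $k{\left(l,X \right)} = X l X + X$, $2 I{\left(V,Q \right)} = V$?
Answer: $180987 - \frac{459 \sqrt{17}}{2} \approx 1.8004 \cdot 10^{5}$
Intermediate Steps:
$I{\left(V,Q \right)} = \frac{V}{2}$
$W{\left(q \right)} = \frac{q^{\frac{3}{2}}}{2}$ ($W{\left(q \right)} = \frac{q}{2} \sqrt{q} = \frac{q^{\frac{3}{2}}}{2}$)
$k{\left(l,X \right)} = X + l X^{2}$ ($k{\left(l,X \right)} = l X^{2} + X = X + l X^{2}$)
$k{\left(38,69 \right)} - W{\left(153 \right)} = 69 \left(1 + 69 \cdot 38\right) - \frac{153^{\frac{3}{2}}}{2} = 69 \left(1 + 2622\right) - \frac{459 \sqrt{17}}{2} = 69 \cdot 2623 - \frac{459 \sqrt{17}}{2} = 180987 - \frac{459 \sqrt{17}}{2}$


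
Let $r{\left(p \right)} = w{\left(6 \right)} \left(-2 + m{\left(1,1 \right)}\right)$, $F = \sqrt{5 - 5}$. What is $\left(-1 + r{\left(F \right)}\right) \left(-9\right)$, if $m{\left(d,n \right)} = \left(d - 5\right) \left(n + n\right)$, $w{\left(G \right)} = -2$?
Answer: $-171$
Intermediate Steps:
$F = 0$ ($F = \sqrt{0} = 0$)
$m{\left(d,n \right)} = 2 n \left(-5 + d\right)$ ($m{\left(d,n \right)} = \left(-5 + d\right) 2 n = 2 n \left(-5 + d\right)$)
$r{\left(p \right)} = 20$ ($r{\left(p \right)} = - 2 \left(-2 + 2 \cdot 1 \left(-5 + 1\right)\right) = - 2 \left(-2 + 2 \cdot 1 \left(-4\right)\right) = - 2 \left(-2 - 8\right) = \left(-2\right) \left(-10\right) = 20$)
$\left(-1 + r{\left(F \right)}\right) \left(-9\right) = \left(-1 + 20\right) \left(-9\right) = 19 \left(-9\right) = -171$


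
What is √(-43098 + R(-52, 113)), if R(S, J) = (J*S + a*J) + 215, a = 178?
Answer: I*√28645 ≈ 169.25*I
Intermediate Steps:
R(S, J) = 215 + 178*J + J*S (R(S, J) = (J*S + 178*J) + 215 = (178*J + J*S) + 215 = 215 + 178*J + J*S)
√(-43098 + R(-52, 113)) = √(-43098 + (215 + 178*113 + 113*(-52))) = √(-43098 + (215 + 20114 - 5876)) = √(-43098 + 14453) = √(-28645) = I*√28645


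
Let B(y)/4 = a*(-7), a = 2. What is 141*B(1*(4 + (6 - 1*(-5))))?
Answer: -7896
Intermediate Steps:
B(y) = -56 (B(y) = 4*(2*(-7)) = 4*(-14) = -56)
141*B(1*(4 + (6 - 1*(-5)))) = 141*(-56) = -7896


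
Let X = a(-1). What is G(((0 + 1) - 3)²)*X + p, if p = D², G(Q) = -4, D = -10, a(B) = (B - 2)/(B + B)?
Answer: 94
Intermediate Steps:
a(B) = (-2 + B)/(2*B) (a(B) = (-2 + B)/((2*B)) = (-2 + B)*(1/(2*B)) = (-2 + B)/(2*B))
X = 3/2 (X = (½)*(-2 - 1)/(-1) = (½)*(-1)*(-3) = 3/2 ≈ 1.5000)
p = 100 (p = (-10)² = 100)
G(((0 + 1) - 3)²)*X + p = -4*3/2 + 100 = -6 + 100 = 94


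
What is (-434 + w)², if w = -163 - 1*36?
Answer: 400689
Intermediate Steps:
w = -199 (w = -163 - 36 = -199)
(-434 + w)² = (-434 - 199)² = (-633)² = 400689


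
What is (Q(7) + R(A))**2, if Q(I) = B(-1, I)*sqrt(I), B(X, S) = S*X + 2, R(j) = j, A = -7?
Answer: 224 + 70*sqrt(7) ≈ 409.20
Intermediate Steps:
B(X, S) = 2 + S*X
Q(I) = sqrt(I)*(2 - I) (Q(I) = (2 + I*(-1))*sqrt(I) = (2 - I)*sqrt(I) = sqrt(I)*(2 - I))
(Q(7) + R(A))**2 = (sqrt(7)*(2 - 1*7) - 7)**2 = (sqrt(7)*(2 - 7) - 7)**2 = (sqrt(7)*(-5) - 7)**2 = (-5*sqrt(7) - 7)**2 = (-7 - 5*sqrt(7))**2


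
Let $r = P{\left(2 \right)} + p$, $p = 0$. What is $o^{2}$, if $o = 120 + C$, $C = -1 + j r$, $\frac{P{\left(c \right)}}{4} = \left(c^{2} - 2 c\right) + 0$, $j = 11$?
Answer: $14161$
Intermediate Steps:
$P{\left(c \right)} = - 8 c + 4 c^{2}$ ($P{\left(c \right)} = 4 \left(\left(c^{2} - 2 c\right) + 0\right) = 4 \left(c^{2} - 2 c\right) = - 8 c + 4 c^{2}$)
$r = 0$ ($r = 4 \cdot 2 \left(-2 + 2\right) + 0 = 4 \cdot 2 \cdot 0 + 0 = 0 + 0 = 0$)
$C = -1$ ($C = -1 + 11 \cdot 0 = -1 + 0 = -1$)
$o = 119$ ($o = 120 - 1 = 119$)
$o^{2} = 119^{2} = 14161$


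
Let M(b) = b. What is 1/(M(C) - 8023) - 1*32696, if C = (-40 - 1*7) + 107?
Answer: -260358249/7963 ≈ -32696.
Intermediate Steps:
C = 60 (C = (-40 - 7) + 107 = -47 + 107 = 60)
1/(M(C) - 8023) - 1*32696 = 1/(60 - 8023) - 1*32696 = 1/(-7963) - 32696 = -1/7963 - 32696 = -260358249/7963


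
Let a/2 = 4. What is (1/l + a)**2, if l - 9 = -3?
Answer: 2401/36 ≈ 66.694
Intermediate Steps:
l = 6 (l = 9 - 3 = 6)
a = 8 (a = 2*4 = 8)
(1/l + a)**2 = (1/6 + 8)**2 = (49/6)**2 = 2401/36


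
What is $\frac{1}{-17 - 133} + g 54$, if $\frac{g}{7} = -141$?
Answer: $- \frac{7994701}{150} \approx -53298.0$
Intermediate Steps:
$g = -987$ ($g = 7 \left(-141\right) = -987$)
$\frac{1}{-17 - 133} + g 54 = \frac{1}{-17 - 133} - 53298 = \frac{1}{-150} - 53298 = - \frac{1}{150} - 53298 = - \frac{7994701}{150}$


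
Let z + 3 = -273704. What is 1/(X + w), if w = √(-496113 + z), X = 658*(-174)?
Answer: -28623/3277296971 - I*√192455/6554593942 ≈ -8.7337e-6 - 6.693e-8*I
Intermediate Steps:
z = -273707 (z = -3 - 273704 = -273707)
X = -114492
w = 2*I*√192455 (w = √(-496113 - 273707) = √(-769820) = 2*I*√192455 ≈ 877.39*I)
1/(X + w) = 1/(-114492 + 2*I*√192455)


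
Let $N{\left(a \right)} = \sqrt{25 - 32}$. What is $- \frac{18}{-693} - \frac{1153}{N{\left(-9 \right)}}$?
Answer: $\frac{2}{77} + \frac{1153 i \sqrt{7}}{7} \approx 0.025974 + 435.79 i$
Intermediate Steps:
$N{\left(a \right)} = i \sqrt{7}$ ($N{\left(a \right)} = \sqrt{-7} = i \sqrt{7}$)
$- \frac{18}{-693} - \frac{1153}{N{\left(-9 \right)}} = - \frac{18}{-693} - \frac{1153}{i \sqrt{7}} = \left(-18\right) \left(- \frac{1}{693}\right) - 1153 \left(- \frac{i \sqrt{7}}{7}\right) = \frac{2}{77} + \frac{1153 i \sqrt{7}}{7}$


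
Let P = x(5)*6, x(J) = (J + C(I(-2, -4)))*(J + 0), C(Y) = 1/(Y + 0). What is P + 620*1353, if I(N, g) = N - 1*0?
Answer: 838995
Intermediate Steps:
I(N, g) = N (I(N, g) = N + 0 = N)
C(Y) = 1/Y
x(J) = J*(-½ + J) (x(J) = (J + 1/(-2))*(J + 0) = (J - ½)*J = (-½ + J)*J = J*(-½ + J))
P = 135 (P = (5*(-½ + 5))*6 = (5*(9/2))*6 = (45/2)*6 = 135)
P + 620*1353 = 135 + 620*1353 = 135 + 838860 = 838995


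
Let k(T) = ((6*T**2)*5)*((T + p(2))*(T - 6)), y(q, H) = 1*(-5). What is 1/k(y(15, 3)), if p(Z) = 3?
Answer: 1/16500 ≈ 6.0606e-5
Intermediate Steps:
y(q, H) = -5
k(T) = 30*T**2*(-6 + T)*(3 + T) (k(T) = ((6*T**2)*5)*((T + 3)*(T - 6)) = (30*T**2)*((3 + T)*(-6 + T)) = (30*T**2)*((-6 + T)*(3 + T)) = 30*T**2*(-6 + T)*(3 + T))
1/k(y(15, 3)) = 1/(30*(-5)**2*(-18 + (-5)**2 - 3*(-5))) = 1/(30*25*(-18 + 25 + 15)) = 1/(30*25*22) = 1/16500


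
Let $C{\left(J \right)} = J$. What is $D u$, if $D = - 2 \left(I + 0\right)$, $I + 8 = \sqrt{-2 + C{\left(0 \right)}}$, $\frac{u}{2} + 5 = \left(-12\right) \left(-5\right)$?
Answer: $1760 - 220 i \sqrt{2} \approx 1760.0 - 311.13 i$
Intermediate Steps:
$u = 110$ ($u = -10 + 2 \left(\left(-12\right) \left(-5\right)\right) = -10 + 2 \cdot 60 = -10 + 120 = 110$)
$I = -8 + i \sqrt{2}$ ($I = -8 + \sqrt{-2 + 0} = -8 + \sqrt{-2} = -8 + i \sqrt{2} \approx -8.0 + 1.4142 i$)
$D = 16 - 2 i \sqrt{2}$ ($D = - 2 \left(\left(-8 + i \sqrt{2}\right) + 0\right) = - 2 \left(-8 + i \sqrt{2}\right) = 16 - 2 i \sqrt{2} \approx 16.0 - 2.8284 i$)
$D u = \left(16 - 2 i \sqrt{2}\right) 110 = 1760 - 220 i \sqrt{2}$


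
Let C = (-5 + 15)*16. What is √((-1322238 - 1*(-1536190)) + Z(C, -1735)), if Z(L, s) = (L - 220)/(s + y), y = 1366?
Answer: 2*√809220567/123 ≈ 462.55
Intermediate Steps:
C = 160 (C = 10*16 = 160)
Z(L, s) = (-220 + L)/(1366 + s) (Z(L, s) = (L - 220)/(s + 1366) = (-220 + L)/(1366 + s))
√((-1322238 - 1*(-1536190)) + Z(C, -1735)) = √((-1322238 - 1*(-1536190)) + (-220 + 160)/(1366 - 1735)) = √((-1322238 + 1536190) - 60/(-369)) = √(213952 - 1/369*(-60)) = √(213952 + 20/123) = √(26316116/123) = 2*√809220567/123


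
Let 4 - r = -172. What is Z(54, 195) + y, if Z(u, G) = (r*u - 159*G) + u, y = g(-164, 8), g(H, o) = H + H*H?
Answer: 5285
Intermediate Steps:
r = 176 (r = 4 - 1*(-172) = 4 + 172 = 176)
g(H, o) = H + H²
y = 26732 (y = -164*(1 - 164) = -164*(-163) = 26732)
Z(u, G) = -159*G + 177*u (Z(u, G) = (176*u - 159*G) + u = (-159*G + 176*u) + u = -159*G + 177*u)
Z(54, 195) + y = (-159*195 + 177*54) + 26732 = (-31005 + 9558) + 26732 = -21447 + 26732 = 5285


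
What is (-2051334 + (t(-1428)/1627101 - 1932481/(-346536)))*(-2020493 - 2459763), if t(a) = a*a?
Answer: 3427274119114830040672/372916053 ≈ 9.1905e+12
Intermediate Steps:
t(a) = a²
(-2051334 + (t(-1428)/1627101 - 1932481/(-346536)))*(-2020493 - 2459763) = (-2051334 + ((-1428)²/1627101 - 1932481/(-346536)))*(-2020493 - 2459763) = (-2051334 + (2039184*(1/1627101) - 1932481*(-1/346536)))*(-4480256) = (-2051334 + (32368/25827 + 1932481/346536))*(-4480256) = (-2051334 + 20375621345/2983328424)*(-4480256) = -6119782653696271/2983328424*(-4480256) = 3427274119114830040672/372916053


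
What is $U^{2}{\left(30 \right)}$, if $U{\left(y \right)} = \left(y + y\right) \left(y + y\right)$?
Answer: $12960000$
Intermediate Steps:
$U{\left(y \right)} = 4 y^{2}$ ($U{\left(y \right)} = 2 y 2 y = 4 y^{2}$)
$U^{2}{\left(30 \right)} = \left(4 \cdot 30^{2}\right)^{2} = \left(4 \cdot 900\right)^{2} = 3600^{2} = 12960000$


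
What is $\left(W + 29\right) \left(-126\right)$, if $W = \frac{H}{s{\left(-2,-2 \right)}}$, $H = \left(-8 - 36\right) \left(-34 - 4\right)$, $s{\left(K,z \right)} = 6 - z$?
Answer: $-29988$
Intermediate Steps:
$H = 1672$ ($H = \left(-44\right) \left(-38\right) = 1672$)
$W = 209$ ($W = \frac{1672}{6 - -2} = \frac{1672}{6 + 2} = \frac{1672}{8} = 1672 \cdot \frac{1}{8} = 209$)
$\left(W + 29\right) \left(-126\right) = \left(209 + 29\right) \left(-126\right) = 238 \left(-126\right) = -29988$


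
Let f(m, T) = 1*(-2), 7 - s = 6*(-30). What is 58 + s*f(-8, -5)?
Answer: -316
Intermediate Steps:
s = 187 (s = 7 - 6*(-30) = 7 - 1*(-180) = 7 + 180 = 187)
f(m, T) = -2
58 + s*f(-8, -5) = 58 + 187*(-2) = 58 - 374 = -316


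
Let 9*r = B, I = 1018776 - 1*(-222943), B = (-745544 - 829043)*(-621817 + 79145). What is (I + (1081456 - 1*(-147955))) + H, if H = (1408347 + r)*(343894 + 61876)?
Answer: 346729228067697160/9 ≈ 3.8525e+16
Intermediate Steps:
B = 854484276464 (B = -1574587*(-542672) = 854484276464)
I = 1241719 (I = 1018776 + 222943 = 1241719)
r = 854484276464/9 (r = (⅑)*854484276464 = 854484276464/9 ≈ 9.4943e+10)
H = 346729228045456990/9 (H = (1408347 + 854484276464/9)*(343894 + 61876) = (854496951587/9)*405770 = 346729228045456990/9 ≈ 3.8525e+16)
(I + (1081456 - 1*(-147955))) + H = (1241719 + (1081456 - 1*(-147955))) + 346729228045456990/9 = (1241719 + (1081456 + 147955)) + 346729228045456990/9 = (1241719 + 1229411) + 346729228045456990/9 = 2471130 + 346729228045456990/9 = 346729228067697160/9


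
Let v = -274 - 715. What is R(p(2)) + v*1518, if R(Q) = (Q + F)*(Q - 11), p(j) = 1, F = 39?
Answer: -1501702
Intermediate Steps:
R(Q) = (-11 + Q)*(39 + Q) (R(Q) = (Q + 39)*(Q - 11) = (39 + Q)*(-11 + Q) = (-11 + Q)*(39 + Q))
v = -989
R(p(2)) + v*1518 = (-429 + 1**2 + 28*1) - 989*1518 = (-429 + 1 + 28) - 1501302 = -400 - 1501302 = -1501702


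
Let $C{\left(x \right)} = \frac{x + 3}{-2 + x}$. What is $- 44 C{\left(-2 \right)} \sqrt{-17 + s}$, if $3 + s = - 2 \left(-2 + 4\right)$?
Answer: $22 i \sqrt{6} \approx 53.889 i$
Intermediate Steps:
$C{\left(x \right)} = \frac{3 + x}{-2 + x}$
$s = -7$ ($s = -3 - 2 \left(-2 + 4\right) = -3 - 4 = -7$)
$- 44 C{\left(-2 \right)} \sqrt{-17 + s} = - 44 \frac{3 - 2}{-2 - 2} \sqrt{-17 - 7} = - 44 \frac{1}{-4} \cdot 1 \sqrt{-24} = - 44 \left(\left(- \frac{1}{4}\right) 1\right) 2 i \sqrt{6} = \left(-44\right) \left(- \frac{1}{4}\right) 2 i \sqrt{6} = 11 \cdot 2 i \sqrt{6} = 22 i \sqrt{6}$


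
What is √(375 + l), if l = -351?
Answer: 2*√6 ≈ 4.8990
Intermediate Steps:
√(375 + l) = √(375 - 351) = √24 = 2*√6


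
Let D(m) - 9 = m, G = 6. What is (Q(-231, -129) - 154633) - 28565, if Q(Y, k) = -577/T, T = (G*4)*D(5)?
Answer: -61555105/336 ≈ -1.8320e+5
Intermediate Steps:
D(m) = 9 + m
T = 336 (T = (6*4)*(9 + 5) = 24*14 = 336)
Q(Y, k) = -577/336
(Q(-231, -129) - 154633) - 28565 = (-577/336 - 154633) - 28565 = -51957265/336 - 28565 = -61555105/336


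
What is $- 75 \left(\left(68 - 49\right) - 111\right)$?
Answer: $6900$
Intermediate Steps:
$- 75 \left(\left(68 - 49\right) - 111\right) = - 75 \left(19 - 111\right) = \left(-75\right) \left(-92\right) = 6900$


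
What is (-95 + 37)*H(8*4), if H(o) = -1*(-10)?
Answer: -580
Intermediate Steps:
H(o) = 10
(-95 + 37)*H(8*4) = (-95 + 37)*10 = -58*10 = -580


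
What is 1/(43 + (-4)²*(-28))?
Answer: -1/405 ≈ -0.0024691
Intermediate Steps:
1/(43 + (-4)²*(-28)) = 1/(43 + 16*(-28)) = 1/(43 - 448) = 1/(-405) = -1/405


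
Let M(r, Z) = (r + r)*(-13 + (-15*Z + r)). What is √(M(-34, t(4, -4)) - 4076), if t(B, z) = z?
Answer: 4*I*√310 ≈ 70.427*I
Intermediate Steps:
M(r, Z) = 2*r*(-13 + r - 15*Z) (M(r, Z) = (2*r)*(-13 + (r - 15*Z)) = (2*r)*(-13 + r - 15*Z) = 2*r*(-13 + r - 15*Z))
√(M(-34, t(4, -4)) - 4076) = √(2*(-34)*(-13 - 34 - 15*(-4)) - 4076) = √(2*(-34)*(-13 - 34 + 60) - 4076) = √(2*(-34)*13 - 4076) = √(-884 - 4076) = √(-4960) = 4*I*√310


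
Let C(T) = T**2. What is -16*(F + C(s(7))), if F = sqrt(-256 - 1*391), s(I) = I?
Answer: -784 - 16*I*sqrt(647) ≈ -784.0 - 406.98*I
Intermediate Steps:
F = I*sqrt(647) (F = sqrt(-256 - 391) = sqrt(-647) = I*sqrt(647) ≈ 25.436*I)
-16*(F + C(s(7))) = -16*(I*sqrt(647) + 7**2) = -16*(I*sqrt(647) + 49) = -16*(49 + I*sqrt(647)) = -784 - 16*I*sqrt(647)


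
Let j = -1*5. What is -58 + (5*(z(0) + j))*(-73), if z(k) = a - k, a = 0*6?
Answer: 1767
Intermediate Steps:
a = 0
j = -5
z(k) = -k (z(k) = 0 - k = -k)
-58 + (5*(z(0) + j))*(-73) = -58 + (5*(-1*0 - 5))*(-73) = -58 + (5*(0 - 5))*(-73) = -58 + (5*(-5))*(-73) = -58 - 25*(-73) = -58 + 1825 = 1767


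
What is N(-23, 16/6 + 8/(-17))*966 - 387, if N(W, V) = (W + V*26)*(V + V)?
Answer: 125095063/867 ≈ 1.4429e+5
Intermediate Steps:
N(W, V) = 2*V*(W + 26*V) (N(W, V) = (W + 26*V)*(2*V) = 2*V*(W + 26*V))
N(-23, 16/6 + 8/(-17))*966 - 387 = (2*(16/6 + 8/(-17))*(-23 + 26*(16/6 + 8/(-17))))*966 - 387 = (2*(16*(⅙) + 8*(-1/17))*(-23 + 26*(16*(⅙) + 8*(-1/17))))*966 - 387 = (2*(8/3 - 8/17)*(-23 + 26*(8/3 - 8/17)))*966 - 387 = (2*(112/51)*(-23 + 26*(112/51)))*966 - 387 = (2*(112/51)*(-23 + 2912/51))*966 - 387 = (2*(112/51)*(1739/51))*966 - 387 = (389536/2601)*966 - 387 = 125430592/867 - 387 = 125095063/867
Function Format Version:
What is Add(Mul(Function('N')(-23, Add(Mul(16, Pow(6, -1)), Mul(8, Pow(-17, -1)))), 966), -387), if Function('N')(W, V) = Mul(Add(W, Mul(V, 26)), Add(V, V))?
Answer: Rational(125095063, 867) ≈ 1.4429e+5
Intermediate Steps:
Function('N')(W, V) = Mul(2, V, Add(W, Mul(26, V))) (Function('N')(W, V) = Mul(Add(W, Mul(26, V)), Mul(2, V)) = Mul(2, V, Add(W, Mul(26, V))))
Add(Mul(Function('N')(-23, Add(Mul(16, Pow(6, -1)), Mul(8, Pow(-17, -1)))), 966), -387) = Add(Mul(Mul(2, Add(Mul(16, Pow(6, -1)), Mul(8, Pow(-17, -1))), Add(-23, Mul(26, Add(Mul(16, Pow(6, -1)), Mul(8, Pow(-17, -1)))))), 966), -387) = Add(Mul(Mul(2, Add(Mul(16, Rational(1, 6)), Mul(8, Rational(-1, 17))), Add(-23, Mul(26, Add(Mul(16, Rational(1, 6)), Mul(8, Rational(-1, 17)))))), 966), -387) = Add(Mul(Mul(2, Add(Rational(8, 3), Rational(-8, 17)), Add(-23, Mul(26, Add(Rational(8, 3), Rational(-8, 17))))), 966), -387) = Add(Mul(Mul(2, Rational(112, 51), Add(-23, Mul(26, Rational(112, 51)))), 966), -387) = Add(Mul(Mul(2, Rational(112, 51), Add(-23, Rational(2912, 51))), 966), -387) = Add(Mul(Mul(2, Rational(112, 51), Rational(1739, 51)), 966), -387) = Add(Mul(Rational(389536, 2601), 966), -387) = Add(Rational(125430592, 867), -387) = Rational(125095063, 867)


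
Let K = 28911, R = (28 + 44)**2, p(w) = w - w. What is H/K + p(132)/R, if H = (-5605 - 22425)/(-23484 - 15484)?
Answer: 14015/563301924 ≈ 2.4880e-5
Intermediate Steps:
p(w) = 0
R = 5184 (R = 72**2 = 5184)
H = 14015/19484 (H = -28030/(-38968) = -28030*(-1/38968) = 14015/19484 ≈ 0.71931)
H/K + p(132)/R = (14015/19484)/28911 + 0/5184 = (14015/19484)*(1/28911) + 0*(1/5184) = 14015/563301924 + 0 = 14015/563301924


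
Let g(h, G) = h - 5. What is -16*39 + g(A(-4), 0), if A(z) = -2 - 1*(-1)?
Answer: -630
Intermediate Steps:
A(z) = -1 (A(z) = -2 + 1 = -1)
g(h, G) = -5 + h
-16*39 + g(A(-4), 0) = -16*39 + (-5 - 1) = -624 - 6 = -630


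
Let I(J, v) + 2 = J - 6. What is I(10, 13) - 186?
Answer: -184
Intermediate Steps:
I(J, v) = -8 + J (I(J, v) = -2 + (J - 6) = -2 + (-6 + J) = -8 + J)
I(10, 13) - 186 = (-8 + 10) - 186 = 2 - 186 = -184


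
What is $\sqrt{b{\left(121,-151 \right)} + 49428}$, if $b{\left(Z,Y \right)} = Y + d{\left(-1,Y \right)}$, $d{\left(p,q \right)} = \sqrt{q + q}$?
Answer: $\sqrt{49277 + i \sqrt{302}} \approx 221.98 + 0.0391 i$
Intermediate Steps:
$d{\left(p,q \right)} = \sqrt{2} \sqrt{q}$ ($d{\left(p,q \right)} = \sqrt{2 q} = \sqrt{2} \sqrt{q}$)
$b{\left(Z,Y \right)} = Y + \sqrt{2} \sqrt{Y}$
$\sqrt{b{\left(121,-151 \right)} + 49428} = \sqrt{\left(-151 + \sqrt{2} \sqrt{-151}\right) + 49428} = \sqrt{\left(-151 + \sqrt{2} i \sqrt{151}\right) + 49428} = \sqrt{\left(-151 + i \sqrt{302}\right) + 49428} = \sqrt{49277 + i \sqrt{302}}$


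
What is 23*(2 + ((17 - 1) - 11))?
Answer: 161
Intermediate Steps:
23*(2 + ((17 - 1) - 11)) = 23*(2 + (16 - 11)) = 23*(2 + 5) = 23*7 = 161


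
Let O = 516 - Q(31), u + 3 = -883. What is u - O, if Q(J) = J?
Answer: -1371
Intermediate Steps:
u = -886 (u = -3 - 883 = -886)
O = 485 (O = 516 - 1*31 = 516 - 31 = 485)
u - O = -886 - 1*485 = -886 - 485 = -1371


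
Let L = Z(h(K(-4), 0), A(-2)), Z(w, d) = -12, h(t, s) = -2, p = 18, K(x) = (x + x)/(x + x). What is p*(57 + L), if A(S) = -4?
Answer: 810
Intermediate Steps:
K(x) = 1 (K(x) = (2*x)/((2*x)) = (2*x)*(1/(2*x)) = 1)
L = -12
p*(57 + L) = 18*(57 - 12) = 18*45 = 810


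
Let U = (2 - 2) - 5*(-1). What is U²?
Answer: 25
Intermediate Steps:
U = 5 (U = 0 + 5 = 5)
U² = 5² = 25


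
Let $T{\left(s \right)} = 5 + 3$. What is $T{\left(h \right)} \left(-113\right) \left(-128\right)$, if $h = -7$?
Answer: $115712$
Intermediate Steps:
$T{\left(s \right)} = 8$
$T{\left(h \right)} \left(-113\right) \left(-128\right) = 8 \left(-113\right) \left(-128\right) = \left(-904\right) \left(-128\right) = 115712$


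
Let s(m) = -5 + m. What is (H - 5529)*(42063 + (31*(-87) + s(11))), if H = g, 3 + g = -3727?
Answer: -364545348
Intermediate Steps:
g = -3730 (g = -3 - 3727 = -3730)
H = -3730
(H - 5529)*(42063 + (31*(-87) + s(11))) = (-3730 - 5529)*(42063 + (31*(-87) + (-5 + 11))) = -9259*(42063 + (-2697 + 6)) = -9259*(42063 - 2691) = -9259*39372 = -364545348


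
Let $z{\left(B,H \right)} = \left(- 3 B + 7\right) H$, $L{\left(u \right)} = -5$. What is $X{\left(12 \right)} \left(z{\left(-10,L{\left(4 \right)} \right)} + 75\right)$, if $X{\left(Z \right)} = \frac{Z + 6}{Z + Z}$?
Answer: $- \frac{165}{2} \approx -82.5$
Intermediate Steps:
$X{\left(Z \right)} = \frac{6 + Z}{2 Z}$
$z{\left(B,H \right)} = H \left(7 - 3 B\right)$ ($z{\left(B,H \right)} = \left(7 - 3 B\right) H = H \left(7 - 3 B\right)$)
$X{\left(12 \right)} \left(z{\left(-10,L{\left(4 \right)} \right)} + 75\right) = \frac{6 + 12}{2 \cdot 12} \left(- 5 \left(7 - -30\right) + 75\right) = \frac{1}{2} \cdot \frac{1}{12} \cdot 18 \left(- 5 \left(7 + 30\right) + 75\right) = \frac{3 \left(\left(-5\right) 37 + 75\right)}{4} = \frac{3 \left(-185 + 75\right)}{4} = \frac{3}{4} \left(-110\right) = - \frac{165}{2}$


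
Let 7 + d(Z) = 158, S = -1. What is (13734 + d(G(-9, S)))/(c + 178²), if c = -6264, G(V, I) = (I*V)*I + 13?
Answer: 2777/5084 ≈ 0.54622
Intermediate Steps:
G(V, I) = 13 + V*I² (G(V, I) = V*I² + 13 = 13 + V*I²)
d(Z) = 151 (d(Z) = -7 + 158 = 151)
(13734 + d(G(-9, S)))/(c + 178²) = (13734 + 151)/(-6264 + 178²) = 13885/(-6264 + 31684) = 13885/25420 = 13885*(1/25420) = 2777/5084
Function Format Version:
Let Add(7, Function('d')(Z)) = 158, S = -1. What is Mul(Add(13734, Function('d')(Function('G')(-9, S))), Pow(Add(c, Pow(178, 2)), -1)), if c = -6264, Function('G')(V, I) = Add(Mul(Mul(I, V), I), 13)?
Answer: Rational(2777, 5084) ≈ 0.54622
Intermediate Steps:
Function('G')(V, I) = Add(13, Mul(V, Pow(I, 2))) (Function('G')(V, I) = Add(Mul(V, Pow(I, 2)), 13) = Add(13, Mul(V, Pow(I, 2))))
Function('d')(Z) = 151 (Function('d')(Z) = Add(-7, 158) = 151)
Mul(Add(13734, Function('d')(Function('G')(-9, S))), Pow(Add(c, Pow(178, 2)), -1)) = Mul(Add(13734, 151), Pow(Add(-6264, Pow(178, 2)), -1)) = Mul(13885, Pow(Add(-6264, 31684), -1)) = Mul(13885, Pow(25420, -1)) = Mul(13885, Rational(1, 25420)) = Rational(2777, 5084)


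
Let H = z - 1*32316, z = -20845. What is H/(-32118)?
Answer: 53161/32118 ≈ 1.6552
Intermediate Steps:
H = -53161 (H = -20845 - 1*32316 = -20845 - 32316 = -53161)
H/(-32118) = -53161/(-32118) = -53161*(-1/32118) = 53161/32118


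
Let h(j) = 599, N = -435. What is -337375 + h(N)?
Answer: -336776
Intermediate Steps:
-337375 + h(N) = -337375 + 599 = -336776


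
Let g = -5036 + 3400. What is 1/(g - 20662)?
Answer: -1/22298 ≈ -4.4847e-5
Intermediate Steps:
g = -1636
1/(g - 20662) = 1/(-1636 - 20662) = 1/(-22298) = -1/22298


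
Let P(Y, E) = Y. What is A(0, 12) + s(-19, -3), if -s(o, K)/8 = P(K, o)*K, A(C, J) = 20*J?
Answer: 168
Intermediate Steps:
s(o, K) = -8*K² (s(o, K) = -8*K*K = -8*K²)
A(0, 12) + s(-19, -3) = 20*12 - 8*(-3)² = 240 - 8*9 = 240 - 72 = 168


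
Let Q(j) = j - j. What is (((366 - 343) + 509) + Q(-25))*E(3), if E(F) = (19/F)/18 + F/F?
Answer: 19418/27 ≈ 719.19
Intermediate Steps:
Q(j) = 0
E(F) = 1 + 19/(18*F) (E(F) = (19/F)*(1/18) + 1 = 19/(18*F) + 1 = 1 + 19/(18*F))
(((366 - 343) + 509) + Q(-25))*E(3) = (((366 - 343) + 509) + 0)*((19/18 + 3)/3) = ((23 + 509) + 0)*((⅓)*(73/18)) = (532 + 0)*(73/54) = 532*(73/54) = 19418/27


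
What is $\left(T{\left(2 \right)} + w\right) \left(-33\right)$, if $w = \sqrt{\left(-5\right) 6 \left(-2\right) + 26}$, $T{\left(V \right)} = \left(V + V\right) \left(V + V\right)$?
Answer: $-528 - 33 \sqrt{86} \approx -834.03$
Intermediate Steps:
$T{\left(V \right)} = 4 V^{2}$ ($T{\left(V \right)} = 2 V 2 V = 4 V^{2}$)
$w = \sqrt{86}$ ($w = \sqrt{\left(-30\right) \left(-2\right) + 26} = \sqrt{60 + 26} = \sqrt{86} \approx 9.2736$)
$\left(T{\left(2 \right)} + w\right) \left(-33\right) = \left(4 \cdot 2^{2} + \sqrt{86}\right) \left(-33\right) = \left(4 \cdot 4 + \sqrt{86}\right) \left(-33\right) = \left(16 + \sqrt{86}\right) \left(-33\right) = -528 - 33 \sqrt{86}$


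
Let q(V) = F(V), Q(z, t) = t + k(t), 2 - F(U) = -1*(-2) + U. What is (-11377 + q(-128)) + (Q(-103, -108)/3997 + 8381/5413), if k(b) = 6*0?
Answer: -243347761236/21635761 ≈ -11247.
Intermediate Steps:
k(b) = 0
F(U) = -U (F(U) = 2 - (-1*(-2) + U) = 2 - (2 + U) = 2 + (-2 - U) = -U)
Q(z, t) = t (Q(z, t) = t + 0 = t)
q(V) = -V
(-11377 + q(-128)) + (Q(-103, -108)/3997 + 8381/5413) = (-11377 - 1*(-128)) + (-108/3997 + 8381/5413) = (-11377 + 128) + (-108*1/3997 + 8381*(1/5413)) = -11249 + (-108/3997 + 8381/5413) = -11249 + 32914253/21635761 = -243347761236/21635761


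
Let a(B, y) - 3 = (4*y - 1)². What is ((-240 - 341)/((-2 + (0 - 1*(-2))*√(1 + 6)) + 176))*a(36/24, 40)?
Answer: -319507587/3781 + 3672501*√7/3781 ≈ -81934.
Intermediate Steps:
a(B, y) = 3 + (-1 + 4*y)² (a(B, y) = 3 + (4*y - 1)² = 3 + (-1 + 4*y)²)
((-240 - 341)/((-2 + (0 - 1*(-2))*√(1 + 6)) + 176))*a(36/24, 40) = ((-240 - 341)/((-2 + (0 - 1*(-2))*√(1 + 6)) + 176))*(3 + (-1 + 4*40)²) = (-581/((-2 + (0 + 2)*√7) + 176))*(3 + (-1 + 160)²) = (-581/((-2 + 2*√7) + 176))*(3 + 159²) = (-581/(174 + 2*√7))*(3 + 25281) = -581/(174 + 2*√7)*25284 = -14690004/(174 + 2*√7)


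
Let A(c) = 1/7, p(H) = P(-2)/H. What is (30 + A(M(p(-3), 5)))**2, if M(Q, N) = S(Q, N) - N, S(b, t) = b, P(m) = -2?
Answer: 44521/49 ≈ 908.59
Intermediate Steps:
p(H) = -2/H
M(Q, N) = Q - N
A(c) = 1/7
(30 + A(M(p(-3), 5)))**2 = (30 + 1/7)**2 = (211/7)**2 = 44521/49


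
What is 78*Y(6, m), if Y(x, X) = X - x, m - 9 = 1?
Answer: 312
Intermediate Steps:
m = 10 (m = 9 + 1 = 10)
78*Y(6, m) = 78*(10 - 1*6) = 78*(10 - 6) = 78*4 = 312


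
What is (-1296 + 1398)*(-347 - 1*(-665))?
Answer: 32436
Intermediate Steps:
(-1296 + 1398)*(-347 - 1*(-665)) = 102*(-347 + 665) = 102*318 = 32436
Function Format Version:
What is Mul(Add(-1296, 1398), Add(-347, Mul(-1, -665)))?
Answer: 32436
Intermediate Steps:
Mul(Add(-1296, 1398), Add(-347, Mul(-1, -665))) = Mul(102, Add(-347, 665)) = Mul(102, 318) = 32436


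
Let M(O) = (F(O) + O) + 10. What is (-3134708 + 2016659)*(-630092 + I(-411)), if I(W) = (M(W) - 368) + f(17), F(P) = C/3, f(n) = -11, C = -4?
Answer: 705347299460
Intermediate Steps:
F(P) = -4/3
M(O) = 26/3 + O (M(O) = (-4/3 + O) + 10 = 26/3 + O)
I(W) = -1111/3 + W (I(W) = ((26/3 + W) - 368) - 11 = (-1078/3 + W) - 11 = -1111/3 + W)
(-3134708 + 2016659)*(-630092 + I(-411)) = (-3134708 + 2016659)*(-630092 + (-1111/3 - 411)) = -1118049*(-630092 - 2344/3) = -1118049*(-1892620/3) = 705347299460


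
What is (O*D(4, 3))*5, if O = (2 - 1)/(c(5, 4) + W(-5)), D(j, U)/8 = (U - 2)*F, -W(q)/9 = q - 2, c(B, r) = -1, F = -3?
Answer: -60/31 ≈ -1.9355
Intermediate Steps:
W(q) = 18 - 9*q (W(q) = -9*(q - 2) = -9*(-2 + q) = 18 - 9*q)
D(j, U) = 48 - 24*U (D(j, U) = 8*((U - 2)*(-3)) = 8*((-2 + U)*(-3)) = 8*(6 - 3*U) = 48 - 24*U)
O = 1/62 (O = (2 - 1)/(-1 + (18 - 9*(-5))) = 1/(-1 + (18 + 45)) = 1/(-1 + 63) = 1/62 ≈ 0.016129)
(O*D(4, 3))*5 = ((48 - 24*3)/62)*5 = ((48 - 72)/62)*5 = ((1/62)*(-24))*5 = -12/31*5 = -60/31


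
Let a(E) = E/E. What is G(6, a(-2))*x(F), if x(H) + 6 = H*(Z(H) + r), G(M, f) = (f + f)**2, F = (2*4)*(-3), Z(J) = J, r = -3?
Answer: 2568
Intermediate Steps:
a(E) = 1
F = -24 (F = 8*(-3) = -24)
G(M, f) = 4*f**2 (G(M, f) = (2*f)**2 = 4*f**2)
x(H) = -6 + H*(-3 + H) (x(H) = -6 + H*(H - 3) = -6 + H*(-3 + H))
G(6, a(-2))*x(F) = (4*1**2)*(-6 + (-24)**2 - 3*(-24)) = (4*1)*(-6 + 576 + 72) = 4*642 = 2568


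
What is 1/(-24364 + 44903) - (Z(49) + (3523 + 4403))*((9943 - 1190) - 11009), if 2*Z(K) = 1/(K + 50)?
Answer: 12119555025769/677787 ≈ 1.7881e+7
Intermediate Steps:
Z(K) = 1/(2*(50 + K)) (Z(K) = 1/(2*(K + 50)) = 1/(2*(50 + K)))
1/(-24364 + 44903) - (Z(49) + (3523 + 4403))*((9943 - 1190) - 11009) = 1/(-24364 + 44903) - (1/(2*(50 + 49)) + (3523 + 4403))*((9943 - 1190) - 11009) = 1/20539 - ((½)/99 + 7926)*(8753 - 11009) = 1/20539 - ((½)*(1/99) + 7926)*(-2256) = 1/20539 - (1/198 + 7926)*(-2256) = 1/20539 - 1569349*(-2256)/198 = 1/20539 - 1*(-590075224/33) = 1/20539 + 590075224/33 = 12119555025769/677787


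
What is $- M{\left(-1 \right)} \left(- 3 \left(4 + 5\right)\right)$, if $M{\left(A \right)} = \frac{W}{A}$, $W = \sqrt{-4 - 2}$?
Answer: $- 27 i \sqrt{6} \approx - 66.136 i$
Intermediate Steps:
$W = i \sqrt{6}$ ($W = \sqrt{-6} = i \sqrt{6} \approx 2.4495 i$)
$M{\left(A \right)} = \frac{i \sqrt{6}}{A}$
$- M{\left(-1 \right)} \left(- 3 \left(4 + 5\right)\right) = - \frac{i \sqrt{6}}{-1} \left(- 3 \left(4 + 5\right)\right) = - i \sqrt{6} \left(-1\right) \left(\left(-3\right) 9\right) = - \left(-1\right) i \sqrt{6} \left(-27\right) = i \sqrt{6} \left(-27\right) = - 27 i \sqrt{6}$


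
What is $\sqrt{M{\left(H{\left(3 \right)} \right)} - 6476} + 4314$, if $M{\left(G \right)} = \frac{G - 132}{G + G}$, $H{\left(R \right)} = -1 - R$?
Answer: $4314 + i \sqrt{6459} \approx 4314.0 + 80.368 i$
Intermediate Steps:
$M{\left(G \right)} = \frac{-132 + G}{2 G}$
$\sqrt{M{\left(H{\left(3 \right)} \right)} - 6476} + 4314 = \sqrt{\frac{-132 - 4}{2 \left(-1 - 3\right)} - 6476} + 4314 = \sqrt{\frac{-132 - 4}{2 \left(-4\right)} - 6476} + 4314 = \sqrt{\frac{1}{2} \left(- \frac{1}{4}\right) \left(-136\right) - 6476} + 4314 = \sqrt{17 - 6476} + 4314 = \sqrt{-6459} + 4314 = i \sqrt{6459} + 4314 = 4314 + i \sqrt{6459}$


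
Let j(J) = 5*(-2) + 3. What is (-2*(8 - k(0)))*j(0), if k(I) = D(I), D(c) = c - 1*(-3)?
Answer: 70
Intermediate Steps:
D(c) = 3 + c (D(c) = c + 3 = 3 + c)
k(I) = 3 + I
j(J) = -7 (j(J) = -10 + 3 = -7)
(-2*(8 - k(0)))*j(0) = -2*(8 - (3 + 0))*(-7) = -2*(8 - 1*3)*(-7) = -2*(8 - 3)*(-7) = -2*5*(-7) = -10*(-7) = 70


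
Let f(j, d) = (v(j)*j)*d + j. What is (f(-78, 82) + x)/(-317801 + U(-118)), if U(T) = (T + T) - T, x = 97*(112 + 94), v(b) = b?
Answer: -518792/317919 ≈ -1.6318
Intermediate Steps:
x = 19982 (x = 97*206 = 19982)
U(T) = T (U(T) = 2*T - T = T)
f(j, d) = j + d*j² (f(j, d) = (j*j)*d + j = j²*d + j = d*j² + j = j + d*j²)
(f(-78, 82) + x)/(-317801 + U(-118)) = (-78*(1 + 82*(-78)) + 19982)/(-317801 - 118) = (-78*(1 - 6396) + 19982)/(-317919) = (-78*(-6395) + 19982)*(-1/317919) = (498810 + 19982)*(-1/317919) = 518792*(-1/317919) = -518792/317919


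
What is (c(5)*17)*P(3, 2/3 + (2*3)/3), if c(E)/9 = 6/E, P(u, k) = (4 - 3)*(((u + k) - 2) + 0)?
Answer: 3366/5 ≈ 673.20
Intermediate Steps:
P(u, k) = -2 + k + u (P(u, k) = 1*(((k + u) - 2) + 0) = 1*((-2 + k + u) + 0) = 1*(-2 + k + u) = -2 + k + u)
c(E) = 54/E (c(E) = 9*(6/E) = 54/E)
(c(5)*17)*P(3, 2/3 + (2*3)/3) = ((54/5)*17)*(-2 + (2/3 + (2*3)/3) + 3) = ((54*(⅕))*17)*(-2 + (2*(⅓) + 6*(⅓)) + 3) = ((54/5)*17)*(-2 + (⅔ + 2) + 3) = 918*(-2 + 8/3 + 3)/5 = (918/5)*(11/3) = 3366/5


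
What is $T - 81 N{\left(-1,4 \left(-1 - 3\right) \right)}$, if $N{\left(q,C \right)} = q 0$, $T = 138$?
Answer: $138$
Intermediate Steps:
$N{\left(q,C \right)} = 0$
$T - 81 N{\left(-1,4 \left(-1 - 3\right) \right)} = 138 - 0 = 138 + 0 = 138$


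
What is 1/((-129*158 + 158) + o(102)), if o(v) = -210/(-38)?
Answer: -19/384151 ≈ -4.9460e-5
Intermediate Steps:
o(v) = 105/19 (o(v) = -210*(-1/38) = 105/19)
1/((-129*158 + 158) + o(102)) = 1/((-129*158 + 158) + 105/19) = 1/((-20382 + 158) + 105/19) = 1/(-20224 + 105/19) = 1/(-384151/19) = -19/384151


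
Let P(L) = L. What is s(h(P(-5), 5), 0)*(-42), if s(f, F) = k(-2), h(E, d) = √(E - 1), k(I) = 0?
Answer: 0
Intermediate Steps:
h(E, d) = √(-1 + E)
s(f, F) = 0
s(h(P(-5), 5), 0)*(-42) = 0*(-42) = 0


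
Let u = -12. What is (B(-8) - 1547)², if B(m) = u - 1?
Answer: 2433600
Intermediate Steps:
B(m) = -13 (B(m) = -12 - 1 = -13)
(B(-8) - 1547)² = (-13 - 1547)² = (-1560)² = 2433600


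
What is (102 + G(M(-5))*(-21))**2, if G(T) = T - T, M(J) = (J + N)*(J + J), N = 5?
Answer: 10404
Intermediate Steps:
M(J) = 2*J*(5 + J) (M(J) = (J + 5)*(J + J) = (5 + J)*(2*J) = 2*J*(5 + J))
G(T) = 0
(102 + G(M(-5))*(-21))**2 = (102 + 0*(-21))**2 = (102 + 0)**2 = 102**2 = 10404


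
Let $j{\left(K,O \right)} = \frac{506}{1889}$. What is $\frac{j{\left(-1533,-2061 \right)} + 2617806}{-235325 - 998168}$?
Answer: $- \frac{4945036040}{2330068277} \approx -2.1223$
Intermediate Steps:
$j{\left(K,O \right)} = \frac{506}{1889}$ ($j{\left(K,O \right)} = 506 \cdot \frac{1}{1889} = \frac{506}{1889}$)
$\frac{j{\left(-1533,-2061 \right)} + 2617806}{-235325 - 998168} = \frac{\frac{506}{1889} + 2617806}{-235325 - 998168} = \frac{4945036040}{1889 \left(-1233493\right)} = \frac{4945036040}{1889} \left(- \frac{1}{1233493}\right) = - \frac{4945036040}{2330068277}$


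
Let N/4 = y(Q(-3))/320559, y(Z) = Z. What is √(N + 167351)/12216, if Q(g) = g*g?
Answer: √1910740688811995/1305316248 ≈ 0.033488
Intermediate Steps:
Q(g) = g²
N = 12/106853 (N = 4*((-3)²/320559) = 4*(9*(1/320559)) = 4*(3/106853) = 12/106853 ≈ 0.00011230)
√(N + 167351)/12216 = √(12/106853 + 167351)/12216 = √(17881956415/106853)*(1/12216) = (√1910740688811995/106853)*(1/12216) = √1910740688811995/1305316248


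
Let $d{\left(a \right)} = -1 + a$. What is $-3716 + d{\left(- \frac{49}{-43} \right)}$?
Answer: $- \frac{159782}{43} \approx -3715.9$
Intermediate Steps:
$-3716 + d{\left(- \frac{49}{-43} \right)} = -3716 - \left(1 + \frac{49}{-43}\right) = -3716 - - \frac{6}{43} = -3716 + \left(-1 + \frac{49}{43}\right) = -3716 + \frac{6}{43} = - \frac{159782}{43}$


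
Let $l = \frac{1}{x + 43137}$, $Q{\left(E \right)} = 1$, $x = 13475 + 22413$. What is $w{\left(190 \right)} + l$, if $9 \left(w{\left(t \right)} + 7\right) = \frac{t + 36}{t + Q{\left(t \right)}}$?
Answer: $- \frac{933046456}{135843975} \approx -6.8685$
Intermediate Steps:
$x = 35888$
$l = \frac{1}{79025}$ ($l = \frac{1}{35888 + 43137} = \frac{1}{79025} \approx 1.2654 \cdot 10^{-5}$)
$w{\left(t \right)} = -7 + \frac{36 + t}{9 \left(1 + t\right)}$ ($w{\left(t \right)} = -7 + \frac{\left(t + 36\right) \frac{1}{t + 1}}{9} = -7 + \frac{\left(36 + t\right) \frac{1}{1 + t}}{9} = -7 + \frac{\frac{1}{1 + t} \left(36 + t\right)}{9} = -7 + \frac{36 + t}{9 \left(1 + t\right)}$)
$w{\left(190 \right)} + l = \frac{-27 - 11780}{9 \left(1 + 190\right)} + \frac{1}{79025} = \frac{-27 - 11780}{9 \cdot 191} + \frac{1}{79025} = \frac{1}{9} \cdot \frac{1}{191} \left(-11807\right) + \frac{1}{79025} = - \frac{11807}{1719} + \frac{1}{79025} = - \frac{933046456}{135843975}$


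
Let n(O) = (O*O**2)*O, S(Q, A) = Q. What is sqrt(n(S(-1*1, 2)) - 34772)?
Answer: I*sqrt(34771) ≈ 186.47*I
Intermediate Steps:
n(O) = O**4 (n(O) = O**3*O = O**4)
sqrt(n(S(-1*1, 2)) - 34772) = sqrt((-1*1)**4 - 34772) = sqrt((-1)**4 - 34772) = sqrt(1 - 34772) = sqrt(-34771) = I*sqrt(34771)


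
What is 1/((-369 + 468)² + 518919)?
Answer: 1/528720 ≈ 1.8914e-6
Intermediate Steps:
1/((-369 + 468)² + 518919) = 1/(99² + 518919) = 1/(9801 + 518919) = 1/528720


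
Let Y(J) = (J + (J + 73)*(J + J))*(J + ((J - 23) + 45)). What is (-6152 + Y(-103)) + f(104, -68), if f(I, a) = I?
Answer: -1124216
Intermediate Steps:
Y(J) = (22 + 2*J)*(J + 2*J*(73 + J)) (Y(J) = (J + (73 + J)*(2*J))*(J + ((-23 + J) + 45)) = (J + 2*J*(73 + J))*(J + (22 + J)) = (J + 2*J*(73 + J))*(22 + 2*J) = (22 + 2*J)*(J + 2*J*(73 + J)))
(-6152 + Y(-103)) + f(104, -68) = (-6152 + 2*(-103)*(1617 + 2*(-103)**2 + 169*(-103))) + 104 = (-6152 + 2*(-103)*(1617 + 2*10609 - 17407)) + 104 = (-6152 + 2*(-103)*(1617 + 21218 - 17407)) + 104 = (-6152 + 2*(-103)*5428) + 104 = (-6152 - 1118168) + 104 = -1124320 + 104 = -1124216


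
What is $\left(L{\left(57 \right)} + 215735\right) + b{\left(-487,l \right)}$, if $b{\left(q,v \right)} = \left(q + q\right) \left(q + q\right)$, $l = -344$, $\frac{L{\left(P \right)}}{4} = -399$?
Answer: $1162815$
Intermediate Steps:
$L{\left(P \right)} = -1596$ ($L{\left(P \right)} = 4 \left(-399\right) = -1596$)
$b{\left(q,v \right)} = 4 q^{2}$ ($b{\left(q,v \right)} = 2 q 2 q = 4 q^{2}$)
$\left(L{\left(57 \right)} + 215735\right) + b{\left(-487,l \right)} = \left(-1596 + 215735\right) + 4 \left(-487\right)^{2} = 214139 + 4 \cdot 237169 = 214139 + 948676 = 1162815$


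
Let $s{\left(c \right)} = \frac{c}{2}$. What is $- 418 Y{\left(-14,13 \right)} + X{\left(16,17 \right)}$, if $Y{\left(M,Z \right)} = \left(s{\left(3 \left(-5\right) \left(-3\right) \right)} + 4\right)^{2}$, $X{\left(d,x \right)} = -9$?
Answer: $- \frac{587099}{2} \approx -2.9355 \cdot 10^{5}$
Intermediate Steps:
$s{\left(c \right)} = \frac{c}{2}$ ($s{\left(c \right)} = c \frac{1}{2} = \frac{c}{2}$)
$Y{\left(M,Z \right)} = \frac{2809}{4}$ ($Y{\left(M,Z \right)} = \left(\frac{3 \left(-5\right) \left(-3\right)}{2} + 4\right)^{2} = \left(\frac{\left(-15\right) \left(-3\right)}{2} + 4\right)^{2} = \left(\frac{1}{2} \cdot 45 + 4\right)^{2} = \left(\frac{45}{2} + 4\right)^{2} = \left(\frac{53}{2}\right)^{2} = \frac{2809}{4}$)
$- 418 Y{\left(-14,13 \right)} + X{\left(16,17 \right)} = \left(-418\right) \frac{2809}{4} - 9 = - \frac{587081}{2} - 9 = - \frac{587099}{2}$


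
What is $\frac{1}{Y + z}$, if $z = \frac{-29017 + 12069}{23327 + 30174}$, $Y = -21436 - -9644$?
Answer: $- \frac{53501}{630900740} \approx -8.4801 \cdot 10^{-5}$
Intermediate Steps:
$Y = -11792$ ($Y = -21436 + 9644 = -11792$)
$z = - \frac{16948}{53501} \approx -0.31678$
$\frac{1}{Y + z} = \frac{1}{-11792 - \frac{16948}{53501}} = \frac{1}{- \frac{630900740}{53501}} = - \frac{53501}{630900740}$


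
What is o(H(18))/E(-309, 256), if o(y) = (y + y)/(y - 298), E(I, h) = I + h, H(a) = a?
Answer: 9/3710 ≈ 0.0024259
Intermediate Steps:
o(y) = 2*y/(-298 + y) (o(y) = (2*y)/(-298 + y) = 2*y/(-298 + y))
o(H(18))/E(-309, 256) = (2*18/(-298 + 18))/(-309 + 256) = (2*18/(-280))/(-53) = (2*18*(-1/280))*(-1/53) = -9/70*(-1/53) = 9/3710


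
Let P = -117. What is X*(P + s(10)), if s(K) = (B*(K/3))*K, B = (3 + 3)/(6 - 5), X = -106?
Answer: -8798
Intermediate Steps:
B = 6 (B = 6/1 = 6*1 = 6)
s(K) = 2*K**2 (s(K) = (6*(K/3))*K = (2*K)*K = 2*K**2)
X*(P + s(10)) = -106*(-117 + 2*10**2) = -106*(-117 + 2*100) = -106*(-117 + 200) = -106*83 = -8798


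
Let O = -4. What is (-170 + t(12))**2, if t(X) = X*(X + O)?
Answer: 5476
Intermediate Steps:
t(X) = X*(-4 + X) (t(X) = X*(X - 4) = X*(-4 + X))
(-170 + t(12))**2 = (-170 + 12*(-4 + 12))**2 = (-170 + 12*8)**2 = (-170 + 96)**2 = (-74)**2 = 5476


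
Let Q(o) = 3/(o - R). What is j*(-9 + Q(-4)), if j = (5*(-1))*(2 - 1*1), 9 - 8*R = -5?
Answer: 1095/23 ≈ 47.609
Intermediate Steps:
R = 7/4 (R = 9/8 - 1/8*(-5) = 9/8 + 5/8 = 7/4 ≈ 1.7500)
Q(o) = 3/(-7/4 + o) (Q(o) = 3/(o - 1*7/4) = 3/(o - 7/4) = 3/(-7/4 + o))
j = -5 (j = -5*(2 - 1) = -5*1 = -5)
j*(-9 + Q(-4)) = -5*(-9 + 12/(-7 + 4*(-4))) = -5*(-9 + 12/(-7 - 16)) = -5*(-9 + 12/(-23)) = -5*(-9 + 12*(-1/23)) = -5*(-9 - 12/23) = -5*(-219/23) = 1095/23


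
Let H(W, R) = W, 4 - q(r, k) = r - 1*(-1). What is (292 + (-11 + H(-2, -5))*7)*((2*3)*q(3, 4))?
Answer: 0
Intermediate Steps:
q(r, k) = 3 - r (q(r, k) = 4 - (r - 1*(-1)) = 4 - (r + 1) = 4 - (1 + r) = 4 + (-1 - r) = 3 - r)
(292 + (-11 + H(-2, -5))*7)*((2*3)*q(3, 4)) = (292 + (-11 - 2)*7)*((2*3)*(3 - 1*3)) = (292 - 13*7)*(6*(3 - 3)) = (292 - 91)*(6*0) = 201*0 = 0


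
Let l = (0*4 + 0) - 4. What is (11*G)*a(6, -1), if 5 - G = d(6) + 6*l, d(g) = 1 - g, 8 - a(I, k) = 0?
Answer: 2992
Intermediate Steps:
a(I, k) = 8 (a(I, k) = 8 - 1*0 = 8 + 0 = 8)
l = -4 (l = (0 + 0) - 4 = 0 - 4 = -4)
G = 34 (G = 5 - ((1 - 1*6) + 6*(-4)) = 5 - ((1 - 6) - 24) = 5 - (-5 - 24) = 5 - 1*(-29) = 5 + 29 = 34)
(11*G)*a(6, -1) = (11*34)*8 = 374*8 = 2992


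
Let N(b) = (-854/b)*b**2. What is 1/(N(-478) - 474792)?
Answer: -1/66580 ≈ -1.5020e-5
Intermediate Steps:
N(b) = -854*b
1/(N(-478) - 474792) = 1/(-854*(-478) - 474792) = 1/(408212 - 474792) = 1/(-66580) = -1/66580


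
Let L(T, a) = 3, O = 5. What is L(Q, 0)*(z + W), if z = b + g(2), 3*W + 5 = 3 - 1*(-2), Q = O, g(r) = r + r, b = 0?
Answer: 12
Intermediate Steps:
g(r) = 2*r
Q = 5
W = 0 (W = -5/3 + (3 - 1*(-2))/3 = -5/3 + (3 + 2)/3 = -5/3 + (⅓)*5 = -5/3 + 5/3 = 0)
z = 4 (z = 0 + 2*2 = 0 + 4 = 4)
L(Q, 0)*(z + W) = 3*(4 + 0) = 3*4 = 12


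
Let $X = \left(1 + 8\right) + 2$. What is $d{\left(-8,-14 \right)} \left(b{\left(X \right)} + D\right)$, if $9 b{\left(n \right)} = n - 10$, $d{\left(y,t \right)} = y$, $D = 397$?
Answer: $- \frac{28592}{9} \approx -3176.9$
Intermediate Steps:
$X = 11$ ($X = 9 + 2 = 11$)
$b{\left(n \right)} = - \frac{10}{9} + \frac{n}{9}$ ($b{\left(n \right)} = \frac{n - 10}{9} = \frac{-10 + n}{9} = - \frac{10}{9} + \frac{n}{9}$)
$d{\left(-8,-14 \right)} \left(b{\left(X \right)} + D\right) = - 8 \left(\left(- \frac{10}{9} + \frac{1}{9} \cdot 11\right) + 397\right) = - 8 \left(\left(- \frac{10}{9} + \frac{11}{9}\right) + 397\right) = - 8 \left(\frac{1}{9} + 397\right) = \left(-8\right) \frac{3574}{9} = - \frac{28592}{9}$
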